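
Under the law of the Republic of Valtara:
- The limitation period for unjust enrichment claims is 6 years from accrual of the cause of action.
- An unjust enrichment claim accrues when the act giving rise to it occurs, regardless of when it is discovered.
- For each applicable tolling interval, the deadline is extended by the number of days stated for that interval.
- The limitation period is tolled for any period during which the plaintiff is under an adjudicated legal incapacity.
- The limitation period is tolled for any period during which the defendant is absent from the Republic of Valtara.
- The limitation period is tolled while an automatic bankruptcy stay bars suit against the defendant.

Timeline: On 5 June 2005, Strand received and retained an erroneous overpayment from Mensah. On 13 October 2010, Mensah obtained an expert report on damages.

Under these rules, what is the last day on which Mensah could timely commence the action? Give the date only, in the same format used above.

5 June 2011

The cause of action accrued on 5 June 2005, the date of the act.
6 years from 5 June 2005 is 5 June 2011.
None of the other events listed affects the running of the period under the stated rules.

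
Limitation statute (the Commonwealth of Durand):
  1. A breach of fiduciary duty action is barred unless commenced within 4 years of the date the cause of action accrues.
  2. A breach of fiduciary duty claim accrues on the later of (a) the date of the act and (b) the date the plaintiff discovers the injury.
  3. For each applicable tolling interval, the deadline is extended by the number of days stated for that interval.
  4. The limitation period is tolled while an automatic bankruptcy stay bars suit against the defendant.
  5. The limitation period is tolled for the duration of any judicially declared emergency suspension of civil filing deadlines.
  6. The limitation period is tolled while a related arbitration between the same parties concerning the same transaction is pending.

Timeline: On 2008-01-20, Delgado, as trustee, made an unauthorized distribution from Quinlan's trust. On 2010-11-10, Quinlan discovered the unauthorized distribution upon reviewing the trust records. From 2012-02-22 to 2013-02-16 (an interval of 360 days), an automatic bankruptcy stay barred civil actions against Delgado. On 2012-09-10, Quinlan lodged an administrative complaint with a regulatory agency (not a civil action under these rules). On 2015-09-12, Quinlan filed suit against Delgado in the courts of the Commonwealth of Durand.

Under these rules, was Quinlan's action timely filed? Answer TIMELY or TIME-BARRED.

Because discovery on 2010-11-10 post-dates the 2008-01-20 act, accrual under the later-of rule falls on 2010-11-10.
Adding the 4 years base period to 2010-11-10 gives a deadline of 2014-11-10, before any tolling.
The automatic bankruptcy stay from 2012-02-22 to 2013-02-16 tolled the period for 360 days, extending the deadline to 2015-11-05.
None of the other events listed affects the running of the period under the stated rules.
The 2015-09-12 filing precedes the 2015-11-05 deadline; the claim is timely.

TIMELY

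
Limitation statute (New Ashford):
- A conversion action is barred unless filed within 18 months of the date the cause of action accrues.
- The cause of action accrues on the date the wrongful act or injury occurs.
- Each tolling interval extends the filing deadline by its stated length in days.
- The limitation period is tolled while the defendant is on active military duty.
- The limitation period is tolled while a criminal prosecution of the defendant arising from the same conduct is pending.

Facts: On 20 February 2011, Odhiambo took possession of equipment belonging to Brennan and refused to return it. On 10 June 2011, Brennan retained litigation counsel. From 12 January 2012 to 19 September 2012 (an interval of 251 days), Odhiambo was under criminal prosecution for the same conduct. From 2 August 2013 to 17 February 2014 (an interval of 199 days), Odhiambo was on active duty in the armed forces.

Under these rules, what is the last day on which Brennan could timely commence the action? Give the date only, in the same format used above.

The limitation period began to run on 20 February 2011.
Adding the 18 months base period to 20 February 2011 gives a deadline of 20 August 2012, before any tolling.
Because the pending criminal prosecution ran from 12 January 2012 to 19 September 2012, the deadline is extended by 251 days to 28 April 2013.
The defendant's active military service starting 2 August 2013 came too late — the period had run on 28 April 2013 — and so does not extend the deadline.
Nothing else in the chronology tolls or restarts the period.

28 April 2013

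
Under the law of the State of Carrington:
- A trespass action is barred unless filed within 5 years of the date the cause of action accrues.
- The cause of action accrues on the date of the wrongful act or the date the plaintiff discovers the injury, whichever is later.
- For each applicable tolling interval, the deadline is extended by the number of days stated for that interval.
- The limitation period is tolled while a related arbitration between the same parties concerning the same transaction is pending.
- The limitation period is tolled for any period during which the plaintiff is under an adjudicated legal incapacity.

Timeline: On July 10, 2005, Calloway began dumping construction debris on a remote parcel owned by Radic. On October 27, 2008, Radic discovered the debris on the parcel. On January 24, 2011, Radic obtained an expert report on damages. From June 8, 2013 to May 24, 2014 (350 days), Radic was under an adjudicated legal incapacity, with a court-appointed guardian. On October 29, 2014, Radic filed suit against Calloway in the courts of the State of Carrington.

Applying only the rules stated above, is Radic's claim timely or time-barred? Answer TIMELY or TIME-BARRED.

TIME-BARRED

Because discovery on October 27, 2008 post-dates the July 10, 2005 act, accrual under the later-of rule falls on October 27, 2008.
The untolled deadline — 5 years after October 27, 2008 — is October 27, 2013.
The plaintiff's legal incapacity from June 8, 2013 to May 24, 2014 tolled the period for 350 days, extending the deadline to October 12, 2014.
None of the other events listed affects the running of the period under the stated rules.
Filing on October 29, 2014 missed the October 12, 2014 deadline — the action is time-barred.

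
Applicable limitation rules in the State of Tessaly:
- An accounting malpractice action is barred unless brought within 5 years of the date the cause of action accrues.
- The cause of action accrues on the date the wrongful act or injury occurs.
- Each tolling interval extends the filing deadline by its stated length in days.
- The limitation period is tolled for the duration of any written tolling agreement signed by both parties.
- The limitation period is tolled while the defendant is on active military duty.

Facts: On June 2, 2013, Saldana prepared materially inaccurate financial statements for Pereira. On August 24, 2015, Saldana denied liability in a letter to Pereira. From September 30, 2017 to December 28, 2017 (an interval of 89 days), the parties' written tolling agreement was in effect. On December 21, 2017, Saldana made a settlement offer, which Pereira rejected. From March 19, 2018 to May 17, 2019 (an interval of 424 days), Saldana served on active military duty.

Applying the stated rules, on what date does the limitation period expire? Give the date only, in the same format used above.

The cause of action accrued on June 2, 2013, the date of the act.
5 years from June 2, 2013 is June 2, 2018.
Because the written tolling agreement ran from September 30, 2017 to December 28, 2017, the deadline is extended by 89 days to August 30, 2018.
Because the defendant's active military service ran from March 19, 2018 to May 17, 2019, the deadline is extended by 424 days to October 28, 2019.
None of the other events listed affects the running of the period under the stated rules.

October 28, 2019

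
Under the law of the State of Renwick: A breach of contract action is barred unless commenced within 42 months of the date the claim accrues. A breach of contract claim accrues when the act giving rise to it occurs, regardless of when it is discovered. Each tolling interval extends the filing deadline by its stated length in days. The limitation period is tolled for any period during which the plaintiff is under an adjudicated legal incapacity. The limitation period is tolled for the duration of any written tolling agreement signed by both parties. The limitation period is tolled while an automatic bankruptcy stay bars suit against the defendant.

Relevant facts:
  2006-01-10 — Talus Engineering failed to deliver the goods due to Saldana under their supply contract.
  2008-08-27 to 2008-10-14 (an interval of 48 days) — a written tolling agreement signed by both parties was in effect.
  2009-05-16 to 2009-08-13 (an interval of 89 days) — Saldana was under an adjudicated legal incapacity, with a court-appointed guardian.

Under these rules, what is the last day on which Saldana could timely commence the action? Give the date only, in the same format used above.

The claim accrued on 2006-01-10, the date of the act.
The untolled deadline — 42 months after 2006-01-10 — is 2009-07-10.
The written tolling agreement from 2008-08-27 to 2008-10-14 tolled the period for 48 days, extending the deadline to 2009-08-27.
Because the plaintiff's legal incapacity ran from 2009-05-16 to 2009-08-13, the deadline is extended by 89 days to 2009-11-24.

2009-11-24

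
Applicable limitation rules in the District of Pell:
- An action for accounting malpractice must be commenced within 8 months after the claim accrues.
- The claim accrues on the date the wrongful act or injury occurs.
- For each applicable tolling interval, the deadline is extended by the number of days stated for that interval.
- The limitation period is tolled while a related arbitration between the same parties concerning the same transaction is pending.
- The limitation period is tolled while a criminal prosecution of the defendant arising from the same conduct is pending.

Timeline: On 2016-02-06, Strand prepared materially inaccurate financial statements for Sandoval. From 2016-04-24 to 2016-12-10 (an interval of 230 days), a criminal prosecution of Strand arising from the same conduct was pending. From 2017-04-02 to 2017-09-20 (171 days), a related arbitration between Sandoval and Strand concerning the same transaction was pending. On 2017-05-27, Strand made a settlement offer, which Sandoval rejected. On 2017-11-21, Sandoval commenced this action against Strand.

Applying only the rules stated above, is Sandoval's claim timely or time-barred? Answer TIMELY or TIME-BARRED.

TIME-BARRED

The claim accrued on 2016-02-06, the date of the act.
8 months from 2016-02-06 is 2016-10-06.
The period was tolled for 230 days by the pending criminal prosecution (2016-04-24 to 2016-12-10), pushing the deadline to 2017-05-24.
The period was tolled for 171 days by the pending related arbitration (2017-04-02 to 2017-09-20), pushing the deadline to 2017-11-11.
None of the other events listed affects the running of the period under the stated rules.
Sandoval filed on 2017-11-21, after the 2017-11-11 deadline, so the action is time-barred.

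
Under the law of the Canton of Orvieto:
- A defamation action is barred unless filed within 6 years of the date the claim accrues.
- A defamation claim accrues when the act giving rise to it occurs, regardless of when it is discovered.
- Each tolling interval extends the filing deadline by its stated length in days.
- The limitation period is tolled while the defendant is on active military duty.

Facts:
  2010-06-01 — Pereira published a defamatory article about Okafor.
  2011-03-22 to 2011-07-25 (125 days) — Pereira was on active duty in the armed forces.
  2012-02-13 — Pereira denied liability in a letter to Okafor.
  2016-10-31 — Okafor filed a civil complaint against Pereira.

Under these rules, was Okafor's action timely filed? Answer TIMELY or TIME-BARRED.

TIME-BARRED

The claim accrued on 2010-06-01, the date of the act.
Adding the 6 years base period to 2010-06-01 gives a deadline of 2016-06-01, before any tolling.
Because the defendant's active military service ran from 2011-03-22 to 2011-07-25, the deadline is extended by 125 days to 2016-10-04.
The other events in the timeline have no effect on the limitation period under the stated rules.
Filing on 2016-10-31 missed the 2016-10-04 deadline — the action is time-barred.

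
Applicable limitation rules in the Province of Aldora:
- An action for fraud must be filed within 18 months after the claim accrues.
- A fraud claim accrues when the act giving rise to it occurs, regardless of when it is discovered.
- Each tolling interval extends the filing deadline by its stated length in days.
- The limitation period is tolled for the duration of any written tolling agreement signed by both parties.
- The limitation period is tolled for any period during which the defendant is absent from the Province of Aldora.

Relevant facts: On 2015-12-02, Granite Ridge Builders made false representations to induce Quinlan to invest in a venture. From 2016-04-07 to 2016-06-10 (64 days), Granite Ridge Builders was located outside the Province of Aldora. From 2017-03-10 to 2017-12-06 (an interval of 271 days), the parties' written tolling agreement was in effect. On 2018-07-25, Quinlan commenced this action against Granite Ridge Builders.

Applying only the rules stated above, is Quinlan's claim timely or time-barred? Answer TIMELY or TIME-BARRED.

TIME-BARRED

The claim accrued on 2015-12-02, the date of the act.
Adding the 18 months base period to 2015-12-02 gives a deadline of 2017-06-02, before any tolling.
Because the defendant's absence from the jurisdiction ran from 2016-04-07 to 2016-06-10, the deadline is extended by 64 days to 2017-08-05.
The period was tolled for 271 days by the written tolling agreement (2017-03-10 to 2017-12-06), pushing the deadline to 2018-05-03.
Filing on 2018-07-25 missed the 2018-05-03 deadline — the action is time-barred.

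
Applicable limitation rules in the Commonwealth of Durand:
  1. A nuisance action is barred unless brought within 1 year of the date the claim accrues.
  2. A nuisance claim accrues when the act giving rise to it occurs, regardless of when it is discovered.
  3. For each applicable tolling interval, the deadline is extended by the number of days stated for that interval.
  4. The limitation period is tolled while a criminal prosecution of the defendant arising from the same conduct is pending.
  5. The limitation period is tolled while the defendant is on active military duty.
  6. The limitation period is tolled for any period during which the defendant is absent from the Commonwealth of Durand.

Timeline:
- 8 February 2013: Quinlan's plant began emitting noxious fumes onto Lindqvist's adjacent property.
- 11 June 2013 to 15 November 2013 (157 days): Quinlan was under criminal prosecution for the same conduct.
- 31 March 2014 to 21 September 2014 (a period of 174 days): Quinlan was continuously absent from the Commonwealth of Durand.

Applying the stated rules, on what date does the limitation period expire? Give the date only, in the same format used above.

The claim accrued on 8 February 2013, when the wrongful act occurred.
Adding the 1 year base period to 8 February 2013 gives a deadline of 8 February 2014, before any tolling.
The pending criminal prosecution from 11 June 2013 to 15 November 2013 tolled the period for 157 days, extending the deadline to 15 July 2014.
The defendant's absence from the jurisdiction from 31 March 2014 to 21 September 2014 tolled the period for 174 days, extending the deadline to 5 January 2015.

5 January 2015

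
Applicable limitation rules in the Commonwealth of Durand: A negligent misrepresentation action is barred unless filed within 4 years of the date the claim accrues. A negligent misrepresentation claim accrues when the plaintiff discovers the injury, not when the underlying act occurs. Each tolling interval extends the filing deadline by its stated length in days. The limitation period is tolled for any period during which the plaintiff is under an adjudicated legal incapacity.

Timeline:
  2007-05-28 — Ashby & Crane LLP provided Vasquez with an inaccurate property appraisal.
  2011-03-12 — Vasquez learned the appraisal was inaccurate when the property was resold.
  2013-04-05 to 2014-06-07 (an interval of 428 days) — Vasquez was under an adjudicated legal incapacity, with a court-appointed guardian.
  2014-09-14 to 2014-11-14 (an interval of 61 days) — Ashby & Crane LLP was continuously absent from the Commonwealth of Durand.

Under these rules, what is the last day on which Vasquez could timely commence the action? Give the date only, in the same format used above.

2016-05-13

Under the discovery rule, the claim accrued on 2011-03-12, when Vasquez discovered the injury — not on the 2007-05-28 date of the underlying act.
Adding the 4 years base period to 2011-03-12 gives a deadline of 2015-03-12, before any tolling.
Because the plaintiff's legal incapacity ran from 2013-04-05 to 2014-06-07, the deadline is extended by 428 days to 2016-05-13.
No stated provision tolls the period for the defendant's absence, so the interval from 2014-09-14 to 2014-11-14 has no effect on the deadline.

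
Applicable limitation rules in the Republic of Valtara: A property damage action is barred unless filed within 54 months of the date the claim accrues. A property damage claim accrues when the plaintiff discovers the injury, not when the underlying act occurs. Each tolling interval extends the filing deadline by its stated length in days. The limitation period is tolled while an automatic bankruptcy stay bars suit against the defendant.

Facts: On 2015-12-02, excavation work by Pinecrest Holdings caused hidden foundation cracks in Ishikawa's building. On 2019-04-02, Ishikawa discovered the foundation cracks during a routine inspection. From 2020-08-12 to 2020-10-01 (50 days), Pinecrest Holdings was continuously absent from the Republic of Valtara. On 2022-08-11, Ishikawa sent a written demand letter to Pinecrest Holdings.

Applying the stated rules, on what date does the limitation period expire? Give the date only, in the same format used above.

Under the discovery rule, the claim accrued on 2019-04-02, when Ishikawa discovered the injury — not on the 2015-12-02 date of the underlying act.
54 months from 2019-04-02 is 2023-10-02.
No stated provision tolls the period for the defendant's absence, so the interval from 2020-08-12 to 2020-10-01 has no effect on the deadline.
Nothing else in the chronology tolls or restarts the period.

2023-10-02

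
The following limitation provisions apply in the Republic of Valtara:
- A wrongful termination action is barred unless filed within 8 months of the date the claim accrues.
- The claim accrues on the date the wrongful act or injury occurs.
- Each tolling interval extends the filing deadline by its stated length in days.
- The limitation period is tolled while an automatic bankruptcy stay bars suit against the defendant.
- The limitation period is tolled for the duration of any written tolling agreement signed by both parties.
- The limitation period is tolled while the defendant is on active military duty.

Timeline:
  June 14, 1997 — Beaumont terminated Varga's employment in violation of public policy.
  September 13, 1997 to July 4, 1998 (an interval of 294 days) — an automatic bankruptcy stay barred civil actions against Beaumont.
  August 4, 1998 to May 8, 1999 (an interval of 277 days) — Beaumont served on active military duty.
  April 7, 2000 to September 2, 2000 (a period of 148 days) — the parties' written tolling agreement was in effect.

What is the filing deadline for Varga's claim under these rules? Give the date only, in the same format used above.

The claim accrued on June 14, 1997, the date of the act.
8 months from June 14, 1997 is February 14, 1998.
Because the automatic bankruptcy stay ran from September 13, 1997 to July 4, 1998, the deadline is extended by 294 days to December 5, 1998.
The defendant's active military service from August 4, 1998 to May 8, 1999 tolled the period for 277 days, extending the deadline to September 8, 1999.
By the time the written tolling agreement began on April 7, 2000, the limitation period had already expired on September 8, 1999; that interval cannot revive it.

September 8, 1999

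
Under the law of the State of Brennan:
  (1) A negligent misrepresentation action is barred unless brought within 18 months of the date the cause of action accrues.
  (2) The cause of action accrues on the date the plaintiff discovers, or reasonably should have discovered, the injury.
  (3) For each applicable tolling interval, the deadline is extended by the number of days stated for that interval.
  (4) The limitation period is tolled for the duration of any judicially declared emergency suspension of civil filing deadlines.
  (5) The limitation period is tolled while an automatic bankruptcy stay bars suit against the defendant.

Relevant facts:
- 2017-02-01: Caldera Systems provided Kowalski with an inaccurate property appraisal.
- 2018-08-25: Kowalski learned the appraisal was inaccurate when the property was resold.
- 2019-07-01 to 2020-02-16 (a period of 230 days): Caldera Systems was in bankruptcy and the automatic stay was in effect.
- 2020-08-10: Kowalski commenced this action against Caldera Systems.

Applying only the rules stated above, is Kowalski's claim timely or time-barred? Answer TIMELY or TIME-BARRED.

TIMELY

Under the discovery rule, the claim accrued on 2018-08-25, when Kowalski discovered the injury — not on the 2017-02-01 date of the underlying act.
18 months from 2018-08-25 is 2020-02-25.
Because the automatic bankruptcy stay ran from 2019-07-01 to 2020-02-16, the deadline is extended by 230 days to 2020-10-12.
Filing on 2020-08-10 beat the 2020-10-12 deadline — the action is timely.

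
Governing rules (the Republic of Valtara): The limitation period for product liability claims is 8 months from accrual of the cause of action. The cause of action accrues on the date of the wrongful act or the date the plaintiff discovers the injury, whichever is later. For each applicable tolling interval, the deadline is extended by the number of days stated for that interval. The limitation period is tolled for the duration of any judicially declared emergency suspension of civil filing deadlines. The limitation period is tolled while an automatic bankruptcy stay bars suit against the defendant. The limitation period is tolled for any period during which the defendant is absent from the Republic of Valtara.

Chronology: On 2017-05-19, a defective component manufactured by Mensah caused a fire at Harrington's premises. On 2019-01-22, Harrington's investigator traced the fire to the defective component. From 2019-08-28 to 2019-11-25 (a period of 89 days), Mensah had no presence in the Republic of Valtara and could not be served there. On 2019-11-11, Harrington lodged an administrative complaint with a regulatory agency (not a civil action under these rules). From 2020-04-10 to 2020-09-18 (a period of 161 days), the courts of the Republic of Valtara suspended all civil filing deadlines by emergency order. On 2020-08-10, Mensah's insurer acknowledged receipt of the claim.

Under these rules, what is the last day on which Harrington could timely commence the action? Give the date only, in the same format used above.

2019-12-20

Because discovery on 2019-01-22 post-dates the 2017-05-19 act, accrual under the later-of rule falls on 2019-01-22.
Adding the 8 months base period to 2019-01-22 gives a deadline of 2019-09-22, before any tolling.
The defendant's absence from the jurisdiction from 2019-08-28 to 2019-11-25 tolled the period for 89 days, extending the deadline to 2019-12-20.
The emergency suspension of filing deadlines from 2020-04-10 to 2020-09-18 began after the period had already run on 2019-12-20, so it has no tolling effect.
The other events in the timeline have no effect on the limitation period under the stated rules.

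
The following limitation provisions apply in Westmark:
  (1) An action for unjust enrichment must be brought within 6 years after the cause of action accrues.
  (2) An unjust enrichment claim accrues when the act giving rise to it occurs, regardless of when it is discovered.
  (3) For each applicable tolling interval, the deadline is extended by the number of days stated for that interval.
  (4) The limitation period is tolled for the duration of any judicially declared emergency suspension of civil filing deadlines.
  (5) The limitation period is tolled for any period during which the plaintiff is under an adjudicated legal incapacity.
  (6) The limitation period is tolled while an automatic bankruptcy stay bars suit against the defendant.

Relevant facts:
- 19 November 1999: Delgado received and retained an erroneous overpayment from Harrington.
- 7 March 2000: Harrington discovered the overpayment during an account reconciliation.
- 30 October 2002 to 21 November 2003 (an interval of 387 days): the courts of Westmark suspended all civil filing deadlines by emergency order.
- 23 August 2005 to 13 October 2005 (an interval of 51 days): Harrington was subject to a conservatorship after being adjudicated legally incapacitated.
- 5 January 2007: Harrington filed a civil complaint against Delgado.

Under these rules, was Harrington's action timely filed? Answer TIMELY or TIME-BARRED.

The claim accrued on 19 November 1999, when the wrongful act occurred; under the stated occurrence rule the 7 March 2000 discovery does not delay accrual.
The untolled deadline — 6 years after 19 November 1999 — is 19 November 2005.
The emergency suspension of filing deadlines from 30 October 2002 to 21 November 2003 tolled the period for 387 days, extending the deadline to 11 December 2006.
The period was tolled for 51 days by the plaintiff's legal incapacity (23 August 2005 to 13 October 2005), pushing the deadline to 31 January 2007.
Filing on 5 January 2007 beat the 31 January 2007 deadline — the action is timely.

TIMELY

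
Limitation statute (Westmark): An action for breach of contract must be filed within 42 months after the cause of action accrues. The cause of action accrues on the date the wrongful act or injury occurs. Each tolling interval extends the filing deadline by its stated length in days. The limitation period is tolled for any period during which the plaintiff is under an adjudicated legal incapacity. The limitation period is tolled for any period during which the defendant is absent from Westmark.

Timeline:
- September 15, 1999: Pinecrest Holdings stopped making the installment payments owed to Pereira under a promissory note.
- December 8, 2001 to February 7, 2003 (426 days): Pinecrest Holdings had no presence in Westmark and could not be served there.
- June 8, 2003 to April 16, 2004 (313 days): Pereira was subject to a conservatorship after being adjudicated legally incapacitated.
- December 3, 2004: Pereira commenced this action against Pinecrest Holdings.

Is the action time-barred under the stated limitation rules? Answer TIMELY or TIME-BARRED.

The claim accrued on September 15, 1999, when the wrongful act occurred.
Adding the 42 months base period to September 15, 1999 gives a deadline of March 15, 2003, before any tolling.
The period was tolled for 426 days by the defendant's absence from the jurisdiction (December 8, 2001 to February 7, 2003), pushing the deadline to May 14, 2004.
Because the plaintiff's legal incapacity ran from June 8, 2003 to April 16, 2004, the deadline is extended by 313 days to March 23, 2005.
Filing on December 3, 2004 beat the March 23, 2005 deadline — the action is timely.

TIMELY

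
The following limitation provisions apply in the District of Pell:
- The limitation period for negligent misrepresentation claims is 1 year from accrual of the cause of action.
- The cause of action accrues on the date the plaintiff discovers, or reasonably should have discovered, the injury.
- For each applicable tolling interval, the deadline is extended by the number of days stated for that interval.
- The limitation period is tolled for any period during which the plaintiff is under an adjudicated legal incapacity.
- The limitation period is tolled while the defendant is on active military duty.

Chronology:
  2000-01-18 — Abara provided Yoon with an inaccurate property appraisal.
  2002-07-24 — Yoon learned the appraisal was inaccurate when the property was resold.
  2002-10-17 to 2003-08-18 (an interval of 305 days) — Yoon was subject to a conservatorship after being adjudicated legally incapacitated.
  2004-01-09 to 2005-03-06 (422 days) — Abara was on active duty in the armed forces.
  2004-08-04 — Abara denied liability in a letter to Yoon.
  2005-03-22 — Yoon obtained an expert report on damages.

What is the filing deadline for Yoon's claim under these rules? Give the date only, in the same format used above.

2005-07-20

The claim did not accrue until Yoon discovered the injury on 2002-07-24; the 2000-01-18 act date does not start the clock under the stated rule.
Adding the 1 year base period to 2002-07-24 gives a deadline of 2003-07-24, before any tolling.
The period was tolled for 305 days by the plaintiff's legal incapacity (2002-10-17 to 2003-08-18), pushing the deadline to 2004-05-24.
Because the defendant's active military service ran from 2004-01-09 to 2005-03-06, the deadline is extended by 422 days to 2005-07-20.
Nothing else in the chronology tolls or restarts the period.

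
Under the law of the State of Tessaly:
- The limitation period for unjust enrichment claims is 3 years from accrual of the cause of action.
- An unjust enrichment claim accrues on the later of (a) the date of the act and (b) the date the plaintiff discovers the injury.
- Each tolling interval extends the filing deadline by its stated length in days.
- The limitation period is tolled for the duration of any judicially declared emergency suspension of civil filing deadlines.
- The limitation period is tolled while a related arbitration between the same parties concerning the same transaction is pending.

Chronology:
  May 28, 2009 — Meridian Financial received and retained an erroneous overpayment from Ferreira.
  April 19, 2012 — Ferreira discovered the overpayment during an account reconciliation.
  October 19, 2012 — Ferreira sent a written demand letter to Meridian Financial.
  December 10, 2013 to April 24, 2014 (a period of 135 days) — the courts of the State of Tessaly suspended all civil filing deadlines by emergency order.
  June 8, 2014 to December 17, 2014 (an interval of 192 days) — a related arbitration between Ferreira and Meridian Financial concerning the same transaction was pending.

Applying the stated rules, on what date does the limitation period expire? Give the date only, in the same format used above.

March 11, 2016

The claim accrued on April 19, 2012 — the later of the May 28, 2009 act and the April 19, 2012 discovery.
Adding the 3 years base period to April 19, 2012 gives a deadline of April 19, 2015, before any tolling.
Because the emergency suspension of filing deadlines ran from December 10, 2013 to April 24, 2014, the deadline is extended by 135 days to September 1, 2015.
Because the pending related arbitration ran from June 8, 2014 to December 17, 2014, the deadline is extended by 192 days to March 11, 2016.
Nothing else in the chronology tolls or restarts the period.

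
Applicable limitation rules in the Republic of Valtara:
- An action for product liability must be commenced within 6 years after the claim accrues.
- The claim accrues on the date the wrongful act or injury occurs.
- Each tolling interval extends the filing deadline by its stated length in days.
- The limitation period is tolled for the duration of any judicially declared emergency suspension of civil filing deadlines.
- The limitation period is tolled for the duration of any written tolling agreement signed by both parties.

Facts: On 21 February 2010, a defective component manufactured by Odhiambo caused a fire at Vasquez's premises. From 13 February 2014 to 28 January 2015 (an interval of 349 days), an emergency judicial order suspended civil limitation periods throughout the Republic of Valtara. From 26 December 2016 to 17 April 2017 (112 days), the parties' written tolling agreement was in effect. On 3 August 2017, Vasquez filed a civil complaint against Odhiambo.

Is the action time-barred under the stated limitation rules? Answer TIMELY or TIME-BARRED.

TIME-BARRED

The claim accrued on 21 February 2010, the date of the act.
The untolled deadline — 6 years after 21 February 2010 — is 21 February 2016.
Because the emergency suspension of filing deadlines ran from 13 February 2014 to 28 January 2015, the deadline is extended by 349 days to 4 February 2017.
The written tolling agreement from 26 December 2016 to 17 April 2017 tolled the period for 112 days, extending the deadline to 27 May 2017.
Filing on 3 August 2017 missed the 27 May 2017 deadline — the action is time-barred.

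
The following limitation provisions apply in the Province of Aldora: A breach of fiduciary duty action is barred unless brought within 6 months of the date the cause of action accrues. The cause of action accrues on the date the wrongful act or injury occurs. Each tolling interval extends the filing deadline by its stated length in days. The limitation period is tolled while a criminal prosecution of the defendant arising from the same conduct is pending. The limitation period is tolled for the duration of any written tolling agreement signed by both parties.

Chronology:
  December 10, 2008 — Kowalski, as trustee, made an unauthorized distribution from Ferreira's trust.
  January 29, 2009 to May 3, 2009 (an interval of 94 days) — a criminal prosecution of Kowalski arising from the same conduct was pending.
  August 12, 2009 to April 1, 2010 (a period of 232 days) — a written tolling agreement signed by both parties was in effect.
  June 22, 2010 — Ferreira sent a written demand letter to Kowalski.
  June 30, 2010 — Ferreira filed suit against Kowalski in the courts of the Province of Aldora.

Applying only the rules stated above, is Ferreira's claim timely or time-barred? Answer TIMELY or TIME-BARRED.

TIME-BARRED

The claim accrued on December 10, 2008, when the wrongful act occurred.
6 months from December 10, 2008 is June 10, 2009.
Because the pending criminal prosecution ran from January 29, 2009 to May 3, 2009, the deadline is extended by 94 days to September 12, 2009.
The written tolling agreement from August 12, 2009 to April 1, 2010 tolled the period for 232 days, extending the deadline to May 2, 2010.
Nothing else in the chronology tolls or restarts the period.
Ferreira filed on June 30, 2010, after the May 2, 2010 deadline, so the action is time-barred.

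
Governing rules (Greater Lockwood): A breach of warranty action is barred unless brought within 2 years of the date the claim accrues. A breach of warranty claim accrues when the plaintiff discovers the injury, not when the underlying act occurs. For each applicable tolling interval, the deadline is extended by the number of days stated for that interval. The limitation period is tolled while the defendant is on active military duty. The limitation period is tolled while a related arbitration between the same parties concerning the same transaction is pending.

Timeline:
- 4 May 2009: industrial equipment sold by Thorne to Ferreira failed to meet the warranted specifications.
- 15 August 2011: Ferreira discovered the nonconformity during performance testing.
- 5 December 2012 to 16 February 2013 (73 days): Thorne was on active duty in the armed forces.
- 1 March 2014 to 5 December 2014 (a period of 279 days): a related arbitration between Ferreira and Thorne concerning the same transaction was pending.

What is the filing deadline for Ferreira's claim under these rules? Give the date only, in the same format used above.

27 October 2013

Under the discovery rule, the claim accrued on 15 August 2011, when Ferreira discovered the injury — not on the 4 May 2009 date of the underlying act.
Adding the 2 years base period to 15 August 2011 gives a deadline of 15 August 2013, before any tolling.
The period was tolled for 73 days by the defendant's active military service (5 December 2012 to 16 February 2013), pushing the deadline to 27 October 2013.
The pending related arbitration from 1 March 2014 to 5 December 2014 began after the period had already run on 27 October 2013, so it has no tolling effect.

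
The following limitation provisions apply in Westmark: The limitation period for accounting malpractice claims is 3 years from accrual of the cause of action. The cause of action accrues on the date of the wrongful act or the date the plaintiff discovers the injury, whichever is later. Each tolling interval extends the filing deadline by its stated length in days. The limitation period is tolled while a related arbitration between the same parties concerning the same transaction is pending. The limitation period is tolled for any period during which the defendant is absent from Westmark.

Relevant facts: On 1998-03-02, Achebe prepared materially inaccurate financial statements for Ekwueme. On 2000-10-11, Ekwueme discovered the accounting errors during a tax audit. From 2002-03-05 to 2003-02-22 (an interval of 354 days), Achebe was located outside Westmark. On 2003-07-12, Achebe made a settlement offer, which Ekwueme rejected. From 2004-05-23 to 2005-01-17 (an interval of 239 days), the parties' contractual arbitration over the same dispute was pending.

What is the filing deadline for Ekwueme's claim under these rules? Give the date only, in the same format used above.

Taking the later of the act (1998-03-02) and discovery (2000-10-11), the claim accrued on 2000-10-11.
The untolled deadline — 3 years after 2000-10-11 — is 2003-10-11.
The defendant's absence from the jurisdiction from 2002-03-05 to 2003-02-22 tolled the period for 354 days, extending the deadline to 2004-09-29.
The period was tolled for 239 days by the pending related arbitration (2004-05-23 to 2005-01-17), pushing the deadline to 2005-05-26.
Nothing else in the chronology tolls or restarts the period.

2005-05-26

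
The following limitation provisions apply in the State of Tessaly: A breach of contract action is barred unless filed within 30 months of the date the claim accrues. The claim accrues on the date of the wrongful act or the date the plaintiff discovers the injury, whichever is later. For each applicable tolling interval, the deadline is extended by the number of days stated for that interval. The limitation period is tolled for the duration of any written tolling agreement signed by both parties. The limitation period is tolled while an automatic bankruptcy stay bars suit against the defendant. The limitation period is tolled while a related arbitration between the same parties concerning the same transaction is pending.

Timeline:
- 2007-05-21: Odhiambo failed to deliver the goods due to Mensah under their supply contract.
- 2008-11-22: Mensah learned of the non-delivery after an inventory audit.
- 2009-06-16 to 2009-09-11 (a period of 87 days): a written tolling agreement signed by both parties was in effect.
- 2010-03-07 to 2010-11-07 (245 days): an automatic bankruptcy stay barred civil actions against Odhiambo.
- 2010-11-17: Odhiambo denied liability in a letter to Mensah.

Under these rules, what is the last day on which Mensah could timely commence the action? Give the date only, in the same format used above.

Taking the later of the act (2007-05-21) and discovery (2008-11-22), the claim accrued on 2008-11-22.
Adding the 30 months base period to 2008-11-22 gives a deadline of 2011-05-22, before any tolling.
Because the written tolling agreement ran from 2009-06-16 to 2009-09-11, the deadline is extended by 87 days to 2011-08-17.
Because the automatic bankruptcy stay ran from 2010-03-07 to 2010-11-07, the deadline is extended by 245 days to 2012-04-18.
The other events in the timeline have no effect on the limitation period under the stated rules.

2012-04-18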